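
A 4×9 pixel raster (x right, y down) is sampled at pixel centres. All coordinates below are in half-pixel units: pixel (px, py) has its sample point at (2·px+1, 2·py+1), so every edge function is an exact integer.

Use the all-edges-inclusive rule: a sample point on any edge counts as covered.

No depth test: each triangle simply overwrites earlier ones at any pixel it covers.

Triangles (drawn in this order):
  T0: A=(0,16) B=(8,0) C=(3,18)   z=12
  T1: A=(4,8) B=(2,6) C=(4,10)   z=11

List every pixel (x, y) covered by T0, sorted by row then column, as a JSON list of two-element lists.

T0:
  2·area = 64
  edge (0, 16)→(8, 0): d=(8,-16) inclusive
  edge (8, 0)→(3, 18): d=(-5,18) inclusive
  edge (3, 18)→(0, 16): d=(-3,-2) inclusive
    (3,1)@(7, 3): e=[8,3,53] → █
    (3,2)@(7, 5): e=[24,-7,47] → ·
    (2,3)@(5, 7): e=[8,19,37] → █
    (3,3)@(7, 7): e=[40,-17,41] → ·
    (2,4)@(5, 9): e=[24,9,31] → █
    (3,4)@(7, 9): e=[56,-27,35] → ·
    (1,5)@(3, 11): e=[8,35,21] → █
    (2,5)@(5, 11): e=[40,-1,25] → ·
    (1,6)@(3, 13): e=[24,25,15] → █
    (2,6)@(5, 13): e=[56,-11,19] → ·
    (0,7)@(1, 15): e=[8,51,5] → █
    (2,7)@(5, 15): e=[72,-21,13] → ·
  covered (8 px):
    · · · ·
    · · · █
    · · · ·
    · · █ ·
    · · █ ·
    · █ · ·
    · █ · ·
    █ █ · ·
    · █ · ·
T1:
  2·area = 4  (B↔C swapped to make it positive)
  edge (4, 8)→(4, 10): d=(0,2) inclusive
  edge (4, 10)→(2, 6): d=(-2,-4) inclusive
  edge (2, 6)→(4, 8): d=(2,2) inclusive
    (0,2)@(1, 5): e=[6,-2,0] → ·  [on edge]
    (1,3)@(3, 7): e=[2,2,0] → █  [on edge]
    (2,3)@(5, 7): e=[-2,10,-4] → ·
    (1,4)@(3, 9): e=[2,-2,4] → ·
    (2,4)@(5, 9): e=[-2,6,0] → ·  [on edge]
    (3,5)@(7, 11): e=[-6,10,0] → ·  [on edge]
  covered (1 px):
    · · · ·
    · · · ·
    · · · ·
    · █ · ·
    · · · ·
    · · · ·
    · · · ·
    · · · ·
    · · · ·

Final: [[3,1],[2,3],[2,4],[1,5],[1,6],[0,7],[1,7],[1,8]]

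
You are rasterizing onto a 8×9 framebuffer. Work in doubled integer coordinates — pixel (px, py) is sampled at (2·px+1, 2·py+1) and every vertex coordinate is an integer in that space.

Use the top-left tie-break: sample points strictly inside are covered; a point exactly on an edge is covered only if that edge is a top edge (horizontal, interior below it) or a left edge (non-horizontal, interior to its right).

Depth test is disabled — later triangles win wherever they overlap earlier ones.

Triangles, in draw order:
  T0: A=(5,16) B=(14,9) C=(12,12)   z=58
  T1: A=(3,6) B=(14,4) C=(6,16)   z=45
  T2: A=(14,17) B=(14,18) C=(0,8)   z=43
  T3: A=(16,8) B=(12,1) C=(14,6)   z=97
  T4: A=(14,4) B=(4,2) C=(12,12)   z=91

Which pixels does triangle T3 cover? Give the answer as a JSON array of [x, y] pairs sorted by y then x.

T0:
  2·area = 13
  edge (5, 16)→(14, 9): d=(9,-7) top-left  bias=+0
  edge (14, 9)→(12, 12): d=(-2,3) right/bottom  bias=-1
  edge (12, 12)→(5, 16): d=(-7,4) right/bottom  bias=-1
    (4,6)@(9, 13): e=[1,7,5] → █
    (5,6)@(11, 13): e=[15,1,-3] → ·
    (4,7)@(9, 15): e=[19,3,-9] → ·
  covered (1 px):
    · · · · · · · ·
    · · · · · · · ·
    · · · · · · · ·
    · · · · · · · ·
    · · · · · · · ·
    · · · · · · · ·
    · · · · █ · · ·
    · · · · · · · ·
    · · · · · · · ·
T1:
  2·area = 116
  edge (3, 6)→(14, 4): d=(11,-2) top-left  bias=+0
  edge (14, 4)→(6, 16): d=(-8,12) right/bottom  bias=-1
  edge (6, 16)→(3, 6): d=(-3,-10) top-left  bias=+0
    (4,2)@(9, 5): e=[1,52,63] → █
    (5,2)@(11, 5): e=[5,28,83] → █
    (6,2)@(13, 5): e=[9,4,103] → █
    (7,2)@(15, 5): e=[13,-20,123] → ·
    (2,3)@(5, 7): e=[15,84,17] → █
    (3,3)@(7, 7): e=[19,60,37] → █
    (6,3)@(13, 7): e=[31,-12,97] → ·
    (2,4)@(5, 9): e=[37,68,11] → █
    (5,4)@(11, 9): e=[49,-4,71] → ·
    (2,5)@(5, 11): e=[59,52,5] → █
    (5,5)@(11, 11): e=[71,-20,65] → ·
    (2,6)@(5, 13): e=[81,36,-1] → ·
  covered (14 px):
    · · · · · · · ·
    · · · · · · · ·
    · · · · █ █ █ ·
    · · █ █ █ █ · ·
    · · █ █ █ · · ·
    · · █ █ █ · · ·
    · · · █ · · · ·
    · · · · · · · ·
    · · · · · · · ·
T2:
  2·area = 14
  edge (14, 17)→(14, 18): d=(0,1) right/bottom  bias=-1
  edge (14, 18)→(0, 8): d=(-14,-10) top-left  bias=+0
  edge (0, 8)→(14, 17): d=(14,9) right/bottom  bias=-1
    (3,6)@(7, 13): e=[7,0,7] → █  [on edge]
    (4,6)@(9, 13): e=[5,20,-11] → ·
    (3,7)@(7, 15): e=[7,-28,35] → ·
    (6,8)@(13, 17): e=[1,4,9] → █
    (7,8)@(15, 17): e=[-1,24,-9] → ·
  covered (2 px):
    · · · · · · · ·
    · · · · · · · ·
    · · · · · · · ·
    · · · · · · · ·
    · · · · · · · ·
    · · · · · · · ·
    · · · █ · · · ·
    · · · · · · · ·
    · · · · · · █ ·
T3:
  2·area = 6  (B↔C swapped to make it positive)
  edge (16, 8)→(14, 6): d=(-2,-2) top-left  bias=+0
  edge (14, 6)→(12, 1): d=(-2,-5) top-left  bias=+0
  edge (12, 1)→(16, 8): d=(4,7) right/bottom  bias=-1
    (4,0)@(9, 1): e=[0,-15,21] → ·  [on edge]
    (5,1)@(11, 3): e=[0,-9,15] → ·  [on edge]
    (6,1)@(13, 3): e=[4,1,1] → █
    (7,1)@(15, 3): e=[8,11,-13] → ·
    (6,2)@(13, 5): e=[0,-3,9] → ·  [on edge]
    (7,3)@(15, 7): e=[0,3,3] → █  [on edge]
    (7,4)@(15, 9): e=[-4,-1,11] → ·
  covered (2 px):
    · · · · · · · ·
    · · · · · · █ ·
    · · · · · · · ·
    · · · · · · · █
    · · · · · · · ·
    · · · · · · · ·
    · · · · · · · ·
    · · · · · · · ·
    · · · · · · · ·
T4:
  2·area = 84  (B↔C swapped to make it positive)
  edge (14, 4)→(12, 12): d=(-2,8) right/bottom  bias=-1
  edge (12, 12)→(4, 2): d=(-8,-10) top-left  bias=+0
  edge (4, 2)→(14, 4): d=(10,2) right/bottom  bias=-1
    (2,1)@(5, 3): e=[74,2,8] → █
    (3,1)@(7, 3): e=[58,22,4] → █
    (4,1)@(9, 3): e=[42,42,0] → ·  [on edge]
    (2,2)@(5, 5): e=[70,-14,28] → ·
    (3,2)@(7, 5): e=[54,6,24] → █
    (4,2)@(9, 5): e=[38,26,20] → █
    (5,2)@(11, 5): e=[22,46,16] → █
    (6,2)@(13, 5): e=[6,66,12] → █
    (7,2)@(15, 5): e=[-10,86,8] → ·
    (3,3)@(7, 7): e=[50,-10,44] → ·
    (4,3)@(9, 7): e=[34,10,40] → █
    (7,3)@(15, 7): e=[-14,70,28] → ·
  covered (10 px):
    · · · · · · · ·
    · · █ █ · · · ·
    · · · █ █ █ █ ·
    · · · · █ █ █ ·
    · · · · · █ · ·
    · · · · · · · ·
    · · · · · · · ·
    · · · · · · · ·
    · · · · · · · ·

Final: [[6,1],[7,3]]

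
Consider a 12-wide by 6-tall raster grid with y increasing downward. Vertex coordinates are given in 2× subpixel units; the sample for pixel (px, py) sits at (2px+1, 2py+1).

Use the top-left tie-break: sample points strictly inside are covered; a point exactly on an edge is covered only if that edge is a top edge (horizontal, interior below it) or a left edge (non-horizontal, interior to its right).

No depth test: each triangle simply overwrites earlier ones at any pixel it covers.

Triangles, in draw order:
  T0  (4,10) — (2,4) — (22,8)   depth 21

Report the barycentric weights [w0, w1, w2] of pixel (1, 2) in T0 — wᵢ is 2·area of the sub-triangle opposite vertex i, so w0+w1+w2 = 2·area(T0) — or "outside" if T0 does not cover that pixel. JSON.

T0:
  2·area = 112
  edge (4, 10)→(2, 4): d=(-2,-6) top-left  bias=+0
  edge (2, 4)→(22, 8): d=(20,4) right/bottom  bias=-1
  edge (22, 8)→(4, 10): d=(-18,2) right/bottom  bias=-1
    (0,0)@(1, 1): e=[0,-56,168] → ·  [on edge]
    (1,2)@(3, 5): e=[4,16,92] → █
    (2,2)@(5, 5): e=[16,8,88] → █
    (3,2)@(7, 5): e=[28,0,84] → ·  [on edge]
    (1,3)@(3, 7): e=[0,56,56] → █  [on edge]
    (3,3)@(7, 7): e=[24,40,48] → █
    (4,3)@(9, 7): e=[36,32,44] → █
    (5,3)@(11, 7): e=[48,24,40] → █
    (6,3)@(13, 7): e=[60,16,36] → █
    (7,3)@(15, 7): e=[72,8,32] → █
    (8,3)@(17, 7): e=[84,0,28] → ·  [on edge]
    (1,4)@(3, 9): e=[-4,96,20] → ·
    (6,4)@(13, 9): e=[56,56,0] → ·  [on edge]
  covered (13 px):
    · · · · · · · · · · · ·
    · · · · · · · · · · · ·
    · █ █ · · · · · · · · ·
    · █ █ █ █ █ █ █ · · · ·
    · · █ █ █ █ · · · · · ·
    · · · · · · · · · · · ·

Result: [16,92,4]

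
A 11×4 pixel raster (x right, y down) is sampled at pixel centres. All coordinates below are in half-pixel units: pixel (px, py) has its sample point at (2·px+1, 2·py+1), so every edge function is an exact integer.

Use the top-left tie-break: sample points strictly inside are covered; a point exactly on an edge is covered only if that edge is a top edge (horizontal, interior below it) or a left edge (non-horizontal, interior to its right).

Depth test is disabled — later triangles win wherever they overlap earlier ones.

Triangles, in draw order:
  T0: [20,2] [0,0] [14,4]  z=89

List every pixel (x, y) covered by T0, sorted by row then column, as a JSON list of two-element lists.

T0:
  2·area = 52  (B↔C swapped to make it positive)
  edge (20, 2)→(14, 4): d=(-6,2) right/bottom  bias=-1
  edge (14, 4)→(0, 0): d=(-14,-4) top-left  bias=+0
  edge (0, 0)→(20, 2): d=(20,2) right/bottom  bias=-1
    (2,0)@(5, 1): e=[36,6,10] → #
    (3,0)@(7, 1): e=[32,14,6] → #
    (4,0)@(9, 1): e=[28,22,2] → #
    (5,0)@(11, 1): e=[24,30,-2] → ·
    (2,1)@(5, 3): e=[24,-22,50] → ·
    (3,1)@(7, 3): e=[20,-14,46] → ·
    (4,1)@(9, 3): e=[16,-6,42] → ·
    (5,1)@(11, 3): e=[12,2,38] → #
    (6,1)@(13, 3): e=[8,10,34] → #
    (7,1)@(15, 3): e=[4,18,30] → #
    (8,1)@(17, 3): e=[0,26,26] → ·  [on edge]
    (5,2)@(11, 5): e=[0,-26,78] → ·  [on edge]
    (2,3)@(5, 7): e=[0,-78,130] → ·  [on edge]
  covered (6 px):
    · · # # # · · · · · ·
    · · · · · # # # · · ·
    · · · · · · · · · · ·
    · · · · · · · · · · ·

Result: [[2,0],[3,0],[4,0],[5,1],[6,1],[7,1]]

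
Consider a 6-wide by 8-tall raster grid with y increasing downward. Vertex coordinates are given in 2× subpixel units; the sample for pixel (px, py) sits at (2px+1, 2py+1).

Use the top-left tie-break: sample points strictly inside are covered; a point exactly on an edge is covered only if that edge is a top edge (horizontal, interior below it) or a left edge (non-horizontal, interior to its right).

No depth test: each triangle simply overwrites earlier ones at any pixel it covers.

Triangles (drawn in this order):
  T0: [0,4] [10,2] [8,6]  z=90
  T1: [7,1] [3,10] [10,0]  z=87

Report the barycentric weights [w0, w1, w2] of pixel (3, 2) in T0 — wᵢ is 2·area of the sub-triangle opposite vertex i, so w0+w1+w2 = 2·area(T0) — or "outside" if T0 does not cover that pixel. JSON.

T0:
  2·area = 36
  edge (0, 4)→(10, 2): d=(10,-2) top-left  bias=+0
  edge (10, 2)→(8, 6): d=(-2,4) right/bottom  bias=-1
  edge (8, 6)→(0, 4): d=(-8,-2) top-left  bias=+0
    (2,1)@(5, 3): e=[0,18,18] → X  [on edge]
    (3,1)@(7, 3): e=[4,10,22] → X
    (4,1)@(9, 3): e=[8,2,26] → X
    (5,1)@(11, 3): e=[12,-6,30] → .
    (2,2)@(5, 5): e=[20,14,2] → X
    (4,2)@(9, 5): e=[28,-2,10] → .
    (2,3)@(5, 7): e=[40,10,-14] → .
    (3,3)@(7, 7): e=[44,2,-10] → .
  covered (5 px):
    . . . . . .
    . . X X X .
    . . X X . .
    . . . . . .
    . . . . . .
    . . . . . .
    . . . . . .
    . . . . . .
T1:
  2·area = 23  (B↔C swapped to make it positive)
  edge (7, 1)→(10, 0): d=(3,-1) top-left  bias=+0
  edge (10, 0)→(3, 10): d=(-7,10) right/bottom  bias=-1
  edge (3, 10)→(7, 1): d=(4,-9) top-left  bias=+0
    (3,0)@(7, 1): e=[0,23,0] → X  [on edge]
    (4,0)@(9, 1): e=[2,3,18] → X
    (5,0)@(11, 1): e=[4,-17,36] → .
    (0,1)@(1, 3): e=[0,69,-46] → .  [on edge]
    (3,1)@(7, 3): e=[6,9,8] → X
    (4,1)@(9, 3): e=[8,-11,26] → .
    (3,2)@(7, 5): e=[12,-5,16] → .
    (2,3)@(5, 7): e=[16,1,6] → X
    (3,3)@(7, 7): e=[18,-19,24] → .
    (2,4)@(5, 9): e=[22,-13,14] → .
  covered (4 px):
    . . . X X .
    . . . X . .
    . . . . . .
    . . X . . .
    . . . . . .
    . . . . . .
    . . . . . .
    . . . . . .

Result: [6,6,24]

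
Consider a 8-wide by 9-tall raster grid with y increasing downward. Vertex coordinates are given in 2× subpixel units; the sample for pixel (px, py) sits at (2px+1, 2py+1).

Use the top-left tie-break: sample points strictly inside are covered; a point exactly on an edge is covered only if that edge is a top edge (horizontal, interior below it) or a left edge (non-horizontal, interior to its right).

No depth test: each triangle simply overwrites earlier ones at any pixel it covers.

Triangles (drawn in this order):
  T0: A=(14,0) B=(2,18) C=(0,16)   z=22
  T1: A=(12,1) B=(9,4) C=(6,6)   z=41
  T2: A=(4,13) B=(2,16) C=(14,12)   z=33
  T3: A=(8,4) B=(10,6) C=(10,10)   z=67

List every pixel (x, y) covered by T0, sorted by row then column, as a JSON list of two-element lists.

T0:
  2·area = 60
  edge (14, 0)→(2, 18): d=(-12,18) right/bottom  bias=-1
  edge (2, 18)→(0, 16): d=(-2,-2) top-left  bias=+0
  edge (0, 16)→(14, 0): d=(14,-16) top-left  bias=+0
    (4,3)@(9, 7): e=[6,36,18] → █
    (5,3)@(11, 7): e=[-30,40,50] → ·
    (3,4)@(7, 9): e=[18,28,14] → █
    (4,4)@(9, 9): e=[-18,32,46] → ·
    (2,5)@(5, 11): e=[30,20,10] → █
    (3,5)@(7, 11): e=[-6,24,42] → ·
    (1,6)@(3, 13): e=[42,12,6] → █
    (3,6)@(7, 13): e=[-30,20,70] → ·
    (0,7)@(1, 15): e=[54,4,2] → █
    (2,7)@(5, 15): e=[-18,12,66] → ·
    (0,8)@(1, 17): e=[30,0,30] → █  [on edge]
    (1,8)@(3, 17): e=[-6,4,62] → ·
  covered (8 px):
    · · · · · · · ·
    · · · · · · · ·
    · · · · · · · ·
    · · · · █ · · ·
    · · · █ · · · ·
    · · █ · · · · ·
    · █ █ · · · · ·
    █ █ · · · · · ·
    █ · · · · · · ·
T1:
  2·area = 3
  edge (12, 1)→(9, 4): d=(-3,3) right/bottom  bias=-1
  edge (9, 4)→(6, 6): d=(-3,2) right/bottom  bias=-1
  edge (6, 6)→(12, 1): d=(6,-5) top-left  bias=+0
  covered (0 px):
    · · · · · · · ·
    · · · · · · · ·
    · · · · · · · ·
    · · · · · · · ·
    · · · · · · · ·
    · · · · · · · ·
    · · · · · · · ·
    · · · · · · · ·
    · · · · · · · ·
T2:
  2·area = 28  (B↔C swapped to make it positive)
  edge (4, 13)→(14, 12): d=(10,-1) top-left  bias=+0
  edge (14, 12)→(2, 16): d=(-12,4) right/bottom  bias=-1
  edge (2, 16)→(4, 13): d=(2,-3) top-left  bias=+0
    (2,6)@(5, 13): e=[1,24,3] → █
    (3,6)@(7, 13): e=[3,16,9] → █
    (4,6)@(9, 13): e=[5,8,15] → █
    (5,6)@(11, 13): e=[7,0,21] → ·  [on edge]
    (1,7)@(3, 15): e=[19,8,1] → █
    (2,7)@(5, 15): e=[21,0,7] → ·  [on edge]
    (3,7)@(7, 15): e=[23,-8,13] → ·
    (4,7)@(9, 15): e=[25,-16,19] → ·
    (1,8)@(3, 17): e=[39,-16,5] → ·
  covered (4 px):
    · · · · · · · ·
    · · · · · · · ·
    · · · · · · · ·
    · · · · · · · ·
    · · · · · · · ·
    · · · · · · · ·
    · · █ █ █ · · ·
    · █ · · · · · ·
    · · · · · · · ·
T3:
  2·area = 8
  edge (8, 4)→(10, 6): d=(2,2) right/bottom  bias=-1
  edge (10, 6)→(10, 10): d=(0,4) right/bottom  bias=-1
  edge (10, 10)→(8, 4): d=(-2,-6) top-left  bias=+0
    (2,0)@(5, 1): e=[0,20,-12] → ·  [on edge]
    (3,0)@(7, 1): e=[-4,12,0] → ·  [on edge]
    (3,1)@(7, 3): e=[0,12,-4] → ·  [on edge]
    (4,2)@(9, 5): e=[0,4,4] → ·  [on edge]
    (4,3)@(9, 7): e=[4,4,0] → █  [on edge]
    (5,3)@(11, 7): e=[0,-4,12] → ·  [on edge]
    (4,4)@(9, 9): e=[8,4,-4] → ·
    (6,4)@(13, 9): e=[0,-12,20] → ·  [on edge]
    (7,5)@(15, 11): e=[0,-20,28] → ·  [on edge]
    (5,6)@(11, 13): e=[12,-4,0] → ·  [on edge]
  covered (1 px):
    · · · · · · · ·
    · · · · · · · ·
    · · · · · · · ·
    · · · · █ · · ·
    · · · · · · · ·
    · · · · · · · ·
    · · · · · · · ·
    · · · · · · · ·
    · · · · · · · ·

Answer: [[4,3],[3,4],[2,5],[1,6],[2,6],[0,7],[1,7],[0,8]]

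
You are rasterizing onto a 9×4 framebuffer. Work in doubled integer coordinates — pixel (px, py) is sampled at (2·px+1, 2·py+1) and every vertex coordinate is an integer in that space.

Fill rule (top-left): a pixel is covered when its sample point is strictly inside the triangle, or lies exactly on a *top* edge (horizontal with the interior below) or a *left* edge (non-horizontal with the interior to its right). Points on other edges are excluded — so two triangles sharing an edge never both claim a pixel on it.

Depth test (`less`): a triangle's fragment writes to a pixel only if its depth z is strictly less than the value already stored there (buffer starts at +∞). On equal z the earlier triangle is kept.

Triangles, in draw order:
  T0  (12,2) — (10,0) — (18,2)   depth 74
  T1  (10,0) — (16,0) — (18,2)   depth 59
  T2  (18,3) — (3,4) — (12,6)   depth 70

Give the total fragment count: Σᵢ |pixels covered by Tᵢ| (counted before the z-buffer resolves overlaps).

T0:
  2·area = 12
  edge (12, 2)→(10, 0): d=(-2,-2) top-left  bias=+0
  edge (10, 0)→(18, 2): d=(8,2) right/bottom  bias=-1
  edge (18, 2)→(12, 2): d=(-6,0) right/bottom  bias=-1
    (5,0)@(11, 1): e=[0,6,6] → █  [on edge]
    (6,0)@(13, 1): e=[4,2,6] → █
    (7,0)@(15, 1): e=[8,-2,6] → ·
    (5,1)@(11, 3): e=[-4,22,-6] → ·
    (6,1)@(13, 3): e=[0,18,-6] → ·  [on edge]
    (7,2)@(15, 5): e=[0,30,-18] → ·  [on edge]
    (8,3)@(17, 7): e=[0,42,-30] → ·  [on edge]
  covered (2 px):
    · · · · · █ █ · ·
    · · · · · · · · ·
    · · · · · · · · ·
    · · · · · · · · ·
T1:
  2·area = 12
  edge (10, 0)→(16, 0): d=(6,0) top-left  bias=+0
  edge (16, 0)→(18, 2): d=(2,2) right/bottom  bias=-1
  edge (18, 2)→(10, 0): d=(-8,-2) top-left  bias=+0
    (7,0)@(15, 1): e=[6,4,2] → █
    (8,0)@(17, 1): e=[6,0,6] → ·  [on edge]
    (7,1)@(15, 3): e=[18,8,-14] → ·
  covered (1 px):
    · · · · · · · █ ·
    · · · · · · · · ·
    · · · · · · · · ·
    · · · · · · · · ·
T2:
  2·area = 39  (B↔C swapped to make it positive)
  edge (18, 3)→(12, 6): d=(-6,3) right/bottom  bias=-1
  edge (12, 6)→(3, 4): d=(-9,-2) top-left  bias=+0
  edge (3, 4)→(18, 3): d=(15,-1) top-left  bias=+0
    (4,2)@(9, 5): e=[15,3,21] → █
    (5,2)@(11, 5): e=[9,7,23] → █
    (6,2)@(13, 5): e=[3,11,25] → █
    (7,2)@(15, 5): e=[-3,15,27] → ·
    (4,3)@(9, 7): e=[3,-15,51] → ·
    (5,3)@(11, 7): e=[-3,-11,53] → ·
    (6,3)@(13, 7): e=[-9,-7,55] → ·
  covered (3 px):
    · · · · · · · · ·
    · · · · · · · · ·
    · · · · █ █ █ · ·
    · · · · · · · · ·

Final: 6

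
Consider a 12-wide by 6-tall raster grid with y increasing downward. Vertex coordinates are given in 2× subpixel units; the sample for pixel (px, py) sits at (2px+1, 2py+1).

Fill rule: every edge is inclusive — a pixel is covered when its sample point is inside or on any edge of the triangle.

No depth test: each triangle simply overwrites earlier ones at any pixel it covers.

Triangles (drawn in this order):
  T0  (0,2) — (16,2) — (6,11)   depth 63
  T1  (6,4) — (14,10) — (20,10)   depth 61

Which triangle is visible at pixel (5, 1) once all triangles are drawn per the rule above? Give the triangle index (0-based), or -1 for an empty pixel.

T0:
  2·area = 144
  edge (0, 2)→(16, 2): d=(16,0) inclusive
  edge (16, 2)→(6, 11): d=(-10,9) inclusive
  edge (6, 11)→(0, 2): d=(-6,-9) inclusive
    (0,1)@(1, 3): e=[16,125,3] → █
    (1,1)@(3, 3): e=[16,107,21] → █
    (2,1)@(5, 3): e=[16,89,39] → █
    (3,1)@(7, 3): e=[16,71,57] → █
    (4,1)@(9, 3): e=[16,53,75] → █
    (5,1)@(11, 3): e=[16,35,93] → █
    (6,1)@(13, 3): e=[16,17,111] → █
    (7,1)@(15, 3): e=[16,-1,129] → ·
    (0,2)@(1, 5): e=[48,105,-9] → ·
    (1,2)@(3, 5): e=[48,87,9] → █
    (6,2)@(13, 5): e=[48,-3,99] → ·
    (1,3)@(3, 7): e=[80,67,-3] → ·
  covered (17 px):
    · · · · · · · · · · · ·
    █ █ █ █ █ █ █ · · · · ·
    · █ █ █ █ █ · · · · · ·
    · · █ █ █ · · · · · · ·
    · · █ █ · · · · · · · ·
    · · · · · · · · · · · ·
T1:
  2·area = 36  (B↔C swapped to make it positive)
  edge (6, 4)→(20, 10): d=(14,6) inclusive
  edge (20, 10)→(14, 10): d=(-6,0) inclusive
  edge (14, 10)→(6, 4): d=(-8,-6) inclusive
    (5,3)@(11, 7): e=[12,18,6] → █
    (6,3)@(13, 7): e=[0,18,18] → █  [on edge]
    (7,3)@(15, 7): e=[-12,18,30] → ·
    (5,4)@(11, 9): e=[40,6,-10] → ·
    (6,4)@(13, 9): e=[28,6,2] → █
    (7,4)@(15, 9): e=[16,6,14] → █
    (8,4)@(17, 9): e=[4,6,26] → █
    (9,4)@(19, 9): e=[-8,6,38] → ·
    (6,5)@(13, 11): e=[56,-6,-14] → ·
    (7,5)@(15, 11): e=[44,-6,-2] → ·
    (8,5)@(17, 11): e=[32,-6,10] → ·
  covered (5 px):
    · · · · · · · · · · · ·
    · · · · · · · · · · · ·
    · · · · · · · · · · · ·
    · · · · · █ █ · · · · ·
    · · · · · · █ █ █ · · ·
    · · · · · · · · · · · ·

Z-buffer (winner per pixel, '.' = empty):
  . . . . . . . . . . . .
  0 0 0 0 0 0 0 . . . . .
  . 0 0 0 0 0 . . . . . .
  . . 0 0 0 1 1 . . . . .
  . . 0 0 . . 1 1 1 . . .
  . . . . . . . . . . . .

Result: 0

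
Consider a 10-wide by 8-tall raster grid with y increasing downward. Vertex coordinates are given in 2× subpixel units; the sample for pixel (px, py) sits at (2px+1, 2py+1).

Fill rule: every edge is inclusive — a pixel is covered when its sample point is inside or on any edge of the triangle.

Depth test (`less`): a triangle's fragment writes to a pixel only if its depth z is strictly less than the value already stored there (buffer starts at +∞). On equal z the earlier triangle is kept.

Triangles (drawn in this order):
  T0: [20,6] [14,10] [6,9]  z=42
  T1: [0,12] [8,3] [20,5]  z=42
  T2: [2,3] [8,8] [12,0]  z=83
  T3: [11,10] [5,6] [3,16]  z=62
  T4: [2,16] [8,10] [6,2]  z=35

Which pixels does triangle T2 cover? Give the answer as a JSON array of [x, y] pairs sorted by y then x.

T0:
  2·area = 38
  edge (20, 6)→(14, 10): d=(-6,4) inclusive
  edge (14, 10)→(6, 9): d=(-8,-1) inclusive
  edge (6, 9)→(20, 6): d=(14,-3) inclusive
    (8,3)@(17, 7): e=[6,27,5] → X
    (9,3)@(19, 7): e=[-2,29,11] → .
    (3,4)@(7, 9): e=[34,1,3] → X
    (4,4)@(9, 9): e=[26,3,9] → X
    (5,4)@(11, 9): e=[18,5,15] → X
    (6,4)@(13, 9): e=[10,7,21] → X
    (7,4)@(15, 9): e=[2,9,27] → X
    (8,4)@(17, 9): e=[-6,11,33] → .
    (3,5)@(7, 11): e=[22,-15,31] → .
    (4,5)@(9, 11): e=[14,-13,37] → .
    (5,5)@(11, 11): e=[6,-11,43] → .
    (6,5)@(13, 11): e=[-2,-9,49] → .
  covered (6 px):
    . . . . . . . . . .
    . . . . . . . . . .
    . . . . . . . . . .
    . . . . . . . . X .
    . . . X X X X X . .
    . . . . . . . . . .
    . . . . . . . . . .
    . . . . . . . . . .
T1:
  2·area = 124
  edge (0, 12)→(8, 3): d=(8,-9) inclusive
  edge (8, 3)→(20, 5): d=(12,2) inclusive
  edge (20, 5)→(0, 12): d=(-20,7) inclusive
    (3,2)@(7, 5): e=[7,26,91] → X
    (4,2)@(9, 5): e=[25,22,77] → X
    (5,2)@(11, 5): e=[43,18,63] → X
    (6,2)@(13, 5): e=[61,14,49] → X
    (7,2)@(15, 5): e=[79,10,35] → X
    (8,2)@(17, 5): e=[97,6,21] → X
    (9,2)@(19, 5): e=[115,2,7] → X
    (2,3)@(5, 7): e=[5,54,65] → X
    (7,3)@(15, 7): e=[95,34,-5] → .
    (8,3)@(17, 7): e=[113,30,-19] → .
    (9,3)@(19, 7): e=[131,26,-33] → .
    (1,4)@(3, 9): e=[3,82,39] → X
  covered (16 px):
    . . . . . . . . . .
    . . . . . . . . . .
    . . . X X X X X X X
    . . X X X X X . . .
    . X X X . . . . . .
    X . . . . . . . . .
    . . . . . . . . . .
    . . . . . . . . . .
T2:
  2·area = 68  (B↔C swapped to make it positive)
  edge (2, 3)→(12, 0): d=(10,-3) inclusive
  edge (12, 0)→(8, 8): d=(-4,8) inclusive
  edge (8, 8)→(2, 3): d=(-6,-5) inclusive
    (4,0)@(9, 1): e=[1,20,47] → X
    (5,0)@(11, 1): e=[7,4,57] → X
    (6,0)@(13, 1): e=[13,-12,67] → .
    (1,1)@(3, 3): e=[3,60,5] → X
    (2,1)@(5, 3): e=[9,44,15] → X
    (3,1)@(7, 3): e=[15,28,25] → X
    (5,1)@(11, 3): e=[27,-4,45] → .
    (1,2)@(3, 5): e=[23,52,-7] → .
    (2,2)@(5, 5): e=[29,36,3] → X
    (5,2)@(11, 5): e=[47,-12,33] → .
    (2,3)@(5, 7): e=[49,28,-9] → .
    (3,3)@(7, 7): e=[55,12,1] → X
  covered (10 px):
    . . . . X X . . . .
    . X X X X . . . . .
    . . X X X . . . . .
    . . . X . . . . . .
    . . . . . . . . . .
    . . . . . . . . . .
    . . . . . . . . . .
    . . . . . . . . . .
T3:
  2·area = 68  (B↔C swapped to make it positive)
  edge (11, 10)→(3, 16): d=(-8,6) inclusive
  edge (3, 16)→(5, 6): d=(2,-10) inclusive
  edge (5, 6)→(11, 10): d=(6,4) inclusive
    (2,3)@(5, 7): e=[60,2,6] → X
    (3,3)@(7, 7): e=[48,22,-2] → .
    (7,3)@(15, 7): e=[0,102,-34] → .  [on edge]
    (2,4)@(5, 9): e=[44,6,18] → X
    (3,4)@(7, 9): e=[32,26,10] → X
    (4,4)@(9, 9): e=[20,46,2] → X
    (5,4)@(11, 9): e=[8,66,-6] → .
    (2,5)@(5, 11): e=[28,10,30] → X
    (5,5)@(11, 11): e=[-8,70,6] → .
    (2,6)@(5, 13): e=[12,14,42] → X
    (3,6)@(7, 13): e=[0,34,34] → X  [on edge]
    (4,6)@(9, 13): e=[-12,54,26] → .
  covered (9 px):
    . . . . . . . . . .
    . . . . . . . . . .
    . . . . . . . . . .
    . . X . . . . . . .
    . . X X X . . . . .
    . . X X X . . . . .
    . . X X . . . . . .
    . . . . . . . . . .
T4:
  2·area = 60  (B↔C swapped to make it positive)
  edge (2, 16)→(6, 2): d=(4,-14) inclusive
  edge (6, 2)→(8, 10): d=(2,8) inclusive
  edge (8, 10)→(2, 16): d=(-6,6) inclusive
    (8,0)@(17, 1): e=[150,-90,0] → .  [on edge]
    (7,1)@(15, 3): e=[130,-70,0] → .  [on edge]
    (6,2)@(13, 5): e=[110,-50,0] → .  [on edge]
    (2,3)@(5, 7): e=[6,18,36] → X
    (3,3)@(7, 7): e=[34,2,24] → X
    (4,3)@(9, 7): e=[62,-14,12] → .
    (5,3)@(11, 7): e=[90,-30,0] → .  [on edge]
    (2,4)@(5, 9): e=[14,22,24] → X
    (4,4)@(9, 9): e=[70,-10,0] → .  [on edge]
    (2,5)@(5, 11): e=[22,26,12] → X
    (3,5)@(7, 11): e=[50,10,0] → X  [on edge]
    (4,5)@(9, 11): e=[78,-6,-12] → .
    (2,6)@(5, 13): e=[30,30,0] → X  [on edge]
    (1,7)@(3, 15): e=[10,50,0] → X  [on edge]
  covered (9 px):
    . . . . . . . . . .
    . . . . . . . . . .
    . . . . . . . . . .
    . . X X . . . . . .
    . . X X . . . . . .
    . . X X . . . . . .
    . X X . . . . . . .
    . X . . . . . . . .

Result: [[4,0],[5,0],[1,1],[2,1],[3,1],[4,1],[2,2],[3,2],[4,2],[3,3]]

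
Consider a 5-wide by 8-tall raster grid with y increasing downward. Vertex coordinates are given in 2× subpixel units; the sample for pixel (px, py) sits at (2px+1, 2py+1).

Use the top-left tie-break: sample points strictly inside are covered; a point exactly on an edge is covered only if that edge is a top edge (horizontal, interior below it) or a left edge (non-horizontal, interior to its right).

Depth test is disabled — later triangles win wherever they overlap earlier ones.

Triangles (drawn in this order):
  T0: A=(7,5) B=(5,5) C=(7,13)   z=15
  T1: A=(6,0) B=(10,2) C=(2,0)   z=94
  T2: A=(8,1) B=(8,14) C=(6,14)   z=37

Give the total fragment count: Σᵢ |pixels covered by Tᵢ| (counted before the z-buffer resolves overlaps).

T0:
  2·area = 16  (B↔C swapped to make it positive)
  edge (7, 5)→(7, 13): d=(0,8) right/bottom  bias=-1
  edge (7, 13)→(5, 5): d=(-2,-8) top-left  bias=+0
  edge (5, 5)→(7, 5): d=(2,0) top-left  bias=+0
    (3,0)@(7, 1): e=[0,24,-8] → ·  [on edge]
    (3,1)@(7, 3): e=[0,20,-4] → ·  [on edge]
    (0,2)@(1, 5): e=[48,-32,0] → ·  [on edge]
    (1,2)@(3, 5): e=[32,-16,0] → ·  [on edge]
    (2,2)@(5, 5): e=[16,0,0] → #  [on edge]
    (3,2)@(7, 5): e=[0,16,0] → ·  [on edge]
    (4,2)@(9, 5): e=[-16,32,0] → ·  [on edge]
    (2,3)@(5, 7): e=[16,-4,4] → ·
    (3,3)@(7, 7): e=[0,12,4] → ·  [on edge]
    (3,4)@(7, 9): e=[0,8,8] → ·  [on edge]
    (3,5)@(7, 11): e=[0,4,12] → ·  [on edge]
    (3,6)@(7, 13): e=[0,0,16] → ·  [on edge]
    (3,7)@(7, 15): e=[0,-4,20] → ·  [on edge]
  covered (1 px):
    · · · · ·
    · · · · ·
    · · # · ·
    · · · · ·
    · · · · ·
    · · · · ·
    · · · · ·
    · · · · ·
T1:
  2·area = 8
  edge (6, 0)→(10, 2): d=(4,2) right/bottom  bias=-1
  edge (10, 2)→(2, 0): d=(-8,-2) top-left  bias=+0
  edge (2, 0)→(6, 0): d=(4,0) top-left  bias=+0
    (3,0)@(7, 1): e=[2,2,4] → #
    (4,0)@(9, 1): e=[-2,6,4] → ·
    (3,1)@(7, 3): e=[10,-14,12] → ·
  covered (1 px):
    · · · # ·
    · · · · ·
    · · · · ·
    · · · · ·
    · · · · ·
    · · · · ·
    · · · · ·
    · · · · ·
T2:
  2·area = 26
  edge (8, 1)→(8, 14): d=(0,13) right/bottom  bias=-1
  edge (8, 14)→(6, 14): d=(-2,0) right/bottom  bias=-1
  edge (6, 14)→(8, 1): d=(2,-13) top-left  bias=+0
    (3,4)@(7, 9): e=[13,10,3] → #
    (4,4)@(9, 9): e=[-13,10,29] → ·
    (3,5)@(7, 11): e=[13,6,7] → #
    (4,5)@(9, 11): e=[-13,6,33] → ·
    (3,6)@(7, 13): e=[13,2,11] → #
    (4,6)@(9, 13): e=[-13,2,37] → ·
    (3,7)@(7, 15): e=[13,-2,15] → ·
  covered (3 px):
    · · · · ·
    · · · · ·
    · · · · ·
    · · · · ·
    · · · # ·
    · · · # ·
    · · · # ·
    · · · · ·

Answer: 5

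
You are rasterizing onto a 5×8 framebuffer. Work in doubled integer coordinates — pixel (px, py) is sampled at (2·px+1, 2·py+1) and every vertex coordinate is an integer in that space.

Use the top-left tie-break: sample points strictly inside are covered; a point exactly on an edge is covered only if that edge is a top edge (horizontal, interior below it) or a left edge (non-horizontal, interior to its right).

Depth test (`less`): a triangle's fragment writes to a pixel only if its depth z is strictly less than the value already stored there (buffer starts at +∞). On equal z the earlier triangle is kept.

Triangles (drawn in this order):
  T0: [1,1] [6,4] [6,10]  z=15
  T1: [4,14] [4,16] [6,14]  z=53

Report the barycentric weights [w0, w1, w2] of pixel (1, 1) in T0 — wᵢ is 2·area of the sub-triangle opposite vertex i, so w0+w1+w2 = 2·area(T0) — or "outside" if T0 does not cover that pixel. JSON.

T0:
  2·area = 30
  edge (1, 1)→(6, 4): d=(5,3) right/bottom  bias=-1
  edge (6, 4)→(6, 10): d=(0,6) right/bottom  bias=-1
  edge (6, 10)→(1, 1): d=(-5,-9) top-left  bias=+0
    (0,0)@(1, 1): e=[0,30,0] → .  [on edge]
    (1,1)@(3, 3): e=[4,18,8] → X
    (2,1)@(5, 3): e=[-2,6,26] → .
    (1,2)@(3, 5): e=[14,18,-2] → .
    (2,2)@(5, 5): e=[8,6,16] → X
    (3,2)@(7, 5): e=[2,-6,34] → .
    (2,3)@(5, 7): e=[18,6,6] → X
    (3,3)@(7, 7): e=[12,-6,24] → .
    (2,4)@(5, 9): e=[28,6,-4] → .
  covered (3 px):
    . . . . .
    . X . . .
    . . X . .
    . . X . .
    . . . . .
    . . . . .
    . . . . .
    . . . . .
T1:
  2·area = 4  (B↔C swapped to make it positive)
  edge (4, 14)→(6, 14): d=(2,0) top-left  bias=+0
  edge (6, 14)→(4, 16): d=(-2,2) right/bottom  bias=-1
  edge (4, 16)→(4, 14): d=(0,-2) top-left  bias=+0
    (4,5)@(9, 11): e=[-6,0,10] → .  [on edge]
    (3,6)@(7, 13): e=[-2,0,6] → .  [on edge]
    (2,7)@(5, 15): e=[2,0,2] → .  [on edge]
  covered (0 px):
    . . . . .
    . . . . .
    . . . . .
    . . . . .
    . . . . .
    . . . . .
    . . . . .
    . . . . .

Final: [18,8,4]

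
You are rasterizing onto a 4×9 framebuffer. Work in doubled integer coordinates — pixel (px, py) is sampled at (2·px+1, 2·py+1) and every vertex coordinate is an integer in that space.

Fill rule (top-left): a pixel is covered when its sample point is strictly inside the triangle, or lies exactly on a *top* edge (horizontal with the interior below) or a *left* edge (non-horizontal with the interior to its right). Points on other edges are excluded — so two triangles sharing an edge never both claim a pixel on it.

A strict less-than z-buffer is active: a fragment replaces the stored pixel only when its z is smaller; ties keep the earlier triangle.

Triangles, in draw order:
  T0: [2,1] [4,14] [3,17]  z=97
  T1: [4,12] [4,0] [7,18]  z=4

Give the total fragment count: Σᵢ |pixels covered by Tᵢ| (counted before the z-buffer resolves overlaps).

T0:
  2·area = 19
  edge (2, 1)→(4, 14): d=(2,13) right/bottom  bias=-1
  edge (4, 14)→(3, 17): d=(-1,3) right/bottom  bias=-1
  edge (3, 17)→(2, 1): d=(-1,-16) top-left  bias=+0
    (3,2)@(7, 5): e=[-57,0,76] → ·  [on edge]
    (1,4)@(3, 9): e=[3,8,8] → █
    (2,4)@(5, 9): e=[-23,2,40] → ·
    (1,5)@(3, 11): e=[7,6,6] → █
    (2,5)@(5, 11): e=[-19,0,38] → ·  [on edge]
    (1,6)@(3, 13): e=[11,4,4] → █
    (2,6)@(5, 13): e=[-15,-2,36] → ·
    (1,7)@(3, 15): e=[15,2,2] → █
    (2,7)@(5, 15): e=[-11,-4,34] → ·
    (1,8)@(3, 17): e=[19,0,0] → ·  [on edge]
  covered (4 px):
    · · · ·
    · · · ·
    · · · ·
    · · · ·
    · █ · ·
    · █ · ·
    · █ · ·
    · █ · ·
    · · · ·
T1:
  2·area = 36
  edge (4, 12)→(4, 0): d=(0,-12) top-left  bias=+0
  edge (4, 0)→(7, 18): d=(3,18) right/bottom  bias=-1
  edge (7, 18)→(4, 12): d=(-3,-6) top-left  bias=+0
    (2,3)@(5, 7): e=[12,3,21] → █
    (3,3)@(7, 7): e=[36,-33,33] → ·
    (2,4)@(5, 9): e=[12,9,15] → █
    (3,4)@(7, 9): e=[36,-27,27] → ·
    (2,5)@(5, 11): e=[12,15,9] → █
    (3,5)@(7, 11): e=[36,-21,21] → ·
    (2,6)@(5, 13): e=[12,21,3] → █
    (3,6)@(7, 13): e=[36,-15,15] → ·
    (2,7)@(5, 15): e=[12,27,-3] → ·
  covered (4 px):
    · · · ·
    · · · ·
    · · · ·
    · · █ ·
    · · █ ·
    · · █ ·
    · · █ ·
    · · · ·
    · · · ·

Result: 8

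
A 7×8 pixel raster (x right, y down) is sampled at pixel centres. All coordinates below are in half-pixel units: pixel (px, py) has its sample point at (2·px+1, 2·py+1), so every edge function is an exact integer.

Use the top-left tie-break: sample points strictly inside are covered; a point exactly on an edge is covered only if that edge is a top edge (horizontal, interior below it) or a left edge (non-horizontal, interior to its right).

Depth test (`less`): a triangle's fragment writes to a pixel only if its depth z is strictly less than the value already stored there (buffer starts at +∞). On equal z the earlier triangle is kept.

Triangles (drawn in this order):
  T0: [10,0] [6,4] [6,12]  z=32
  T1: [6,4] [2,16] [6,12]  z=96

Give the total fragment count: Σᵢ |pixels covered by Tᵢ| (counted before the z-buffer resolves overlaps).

T0:
  2·area = 32  (B↔C swapped to make it positive)
  edge (10, 0)→(6, 12): d=(-4,12) right/bottom  bias=-1
  edge (6, 12)→(6, 4): d=(0,-8) top-left  bias=+0
  edge (6, 4)→(10, 0): d=(4,-4) top-left  bias=+0
    (4,0)@(9, 1): e=[8,24,0] → #  [on edge]
    (5,0)@(11, 1): e=[-16,40,8] → ·
    (3,1)@(7, 3): e=[24,8,0] → #  [on edge]
    (4,1)@(9, 3): e=[0,24,8] → ·  [on edge]
    (2,2)@(5, 5): e=[40,-8,0] → ·  [on edge]
    (3,2)@(7, 5): e=[16,8,8] → #
    (4,2)@(9, 5): e=[-8,24,16] → ·
    (1,3)@(3, 7): e=[56,-24,0] → ·  [on edge]
    (3,3)@(7, 7): e=[8,8,16] → #
    (4,3)@(9, 7): e=[-16,24,24] → ·
    (0,4)@(1, 9): e=[72,-40,0] → ·  [on edge]
    (3,4)@(7, 9): e=[0,8,24] → ·  [on edge]
    (2,7)@(5, 15): e=[0,-8,40] → ·  [on edge]
  covered (4 px):
    · · · · # · ·
    · · · # · · ·
    · · · # · · ·
    · · · # · · ·
    · · · · · · ·
    · · · · · · ·
    · · · · · · ·
    · · · · · · ·
T1:
  2·area = 32  (B↔C swapped to make it positive)
  edge (6, 4)→(6, 12): d=(0,8) right/bottom  bias=-1
  edge (6, 12)→(2, 16): d=(-4,4) right/bottom  bias=-1
  edge (2, 16)→(6, 4): d=(4,-12) top-left  bias=+0
    (3,0)@(7, 1): e=[-8,40,0] → ·  [on edge]
    (6,2)@(13, 5): e=[-56,0,88] → ·  [on edge]
    (2,3)@(5, 7): e=[8,24,0] → #  [on edge]
    (3,3)@(7, 7): e=[-8,16,24] → ·
    (5,3)@(11, 7): e=[-40,0,72] → ·  [on edge]
    (2,4)@(5, 9): e=[8,16,8] → #
    (3,4)@(7, 9): e=[-8,8,32] → ·
    (4,4)@(9, 9): e=[-24,0,56] → ·  [on edge]
    (2,5)@(5, 11): e=[8,8,16] → #
    (3,5)@(7, 11): e=[-8,0,40] → ·  [on edge]
    (1,6)@(3, 13): e=[24,8,0] → #  [on edge]
    (2,6)@(5, 13): e=[8,0,24] → ·  [on edge]
    (1,7)@(3, 15): e=[24,0,8] → ·  [on edge]
  covered (4 px):
    · · · · · · ·
    · · · · · · ·
    · · · · · · ·
    · · # · · · ·
    · · # · · · ·
    · · # · · · ·
    · # · · · · ·
    · · · · · · ·

Result: 8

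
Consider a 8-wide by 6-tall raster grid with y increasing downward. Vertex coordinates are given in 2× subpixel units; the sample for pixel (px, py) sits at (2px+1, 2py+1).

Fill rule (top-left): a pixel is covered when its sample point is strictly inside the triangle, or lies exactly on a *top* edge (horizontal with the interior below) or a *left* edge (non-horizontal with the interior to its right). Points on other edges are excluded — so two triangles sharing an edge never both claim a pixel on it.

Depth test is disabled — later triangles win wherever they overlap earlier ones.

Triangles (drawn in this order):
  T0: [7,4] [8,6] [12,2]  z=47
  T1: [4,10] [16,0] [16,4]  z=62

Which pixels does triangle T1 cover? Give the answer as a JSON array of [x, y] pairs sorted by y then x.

T0:
  2·area = 12  (B↔C swapped to make it positive)
  edge (7, 4)→(12, 2): d=(5,-2) top-left  bias=+0
  edge (12, 2)→(8, 6): d=(-4,4) right/bottom  bias=-1
  edge (8, 6)→(7, 4): d=(-1,-2) top-left  bias=+0
    (6,0)@(13, 1): e=[-3,0,15] → .  [on edge]
    (5,1)@(11, 3): e=[3,0,9] → .  [on edge]
    (4,2)@(9, 5): e=[9,0,3] → .  [on edge]
    (3,3)@(7, 7): e=[15,0,-3] → .  [on edge]
    (2,4)@(5, 9): e=[21,0,-9] → .  [on edge]
    (1,5)@(3, 11): e=[27,0,-15] → .  [on edge]
  covered (0 px):
    . . . . . . . .
    . . . . . . . .
    . . . . . . . .
    . . . . . . . .
    . . . . . . . .
    . . . . . . . .
T1:
  2·area = 48
  edge (4, 10)→(16, 0): d=(12,-10) top-left  bias=+0
  edge (16, 0)→(16, 4): d=(0,4) right/bottom  bias=-1
  edge (16, 4)→(4, 10): d=(-12,6) right/bottom  bias=-1
    (7,0)@(15, 1): e=[2,4,42] → X
    (6,1)@(13, 3): e=[6,12,30] → X
    (5,2)@(11, 5): e=[10,20,18] → X
    (7,2)@(15, 5): e=[50,4,-6] → .
    (4,3)@(9, 7): e=[14,28,6] → X
    (5,3)@(11, 7): e=[34,20,-6] → .
    (6,3)@(13, 7): e=[54,12,-18] → .
    (4,4)@(9, 9): e=[38,28,-18] → .
  covered (6 px):
    . . . . . . . X
    . . . . . . X X
    . . . . . X X .
    . . . . X . . .
    . . . . . . . .
    . . . . . . . .

Final: [[7,0],[6,1],[7,1],[5,2],[6,2],[4,3]]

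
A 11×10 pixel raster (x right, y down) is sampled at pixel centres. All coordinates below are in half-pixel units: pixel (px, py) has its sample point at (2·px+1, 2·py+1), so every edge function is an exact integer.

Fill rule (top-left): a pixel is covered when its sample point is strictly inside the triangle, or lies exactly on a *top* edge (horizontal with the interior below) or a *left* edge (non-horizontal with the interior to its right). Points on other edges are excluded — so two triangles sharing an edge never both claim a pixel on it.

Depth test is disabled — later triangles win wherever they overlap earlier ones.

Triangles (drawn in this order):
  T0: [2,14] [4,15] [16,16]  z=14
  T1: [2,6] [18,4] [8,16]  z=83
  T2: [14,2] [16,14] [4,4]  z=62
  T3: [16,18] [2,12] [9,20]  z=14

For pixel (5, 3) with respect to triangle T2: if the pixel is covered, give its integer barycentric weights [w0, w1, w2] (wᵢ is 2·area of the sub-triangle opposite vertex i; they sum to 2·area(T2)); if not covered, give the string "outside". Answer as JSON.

T0:
  2·area = 10  (B↔C swapped to make it positive)
  edge (2, 14)→(16, 16): d=(14,2) right/bottom  bias=-1
  edge (16, 16)→(4, 15): d=(-12,-1) top-left  bias=+0
  edge (4, 15)→(2, 14): d=(-2,-1) top-left  bias=+0
    (2,7)@(5, 15): e=[8,1,1] → X
    (3,7)@(7, 15): e=[4,3,3] → X
    (4,7)@(9, 15): e=[0,5,5] → .  [on edge]
    (2,8)@(5, 17): e=[36,-23,-3] → .
    (3,8)@(7, 17): e=[32,-21,-1] → .
  covered (2 px):
    . . . . . . . . . . .
    . . . . . . . . . . .
    . . . . . . . . . . .
    . . . . . . . . . . .
    . . . . . . . . . . .
    . . . . . . . . . . .
    . . . . . . . . . . .
    . . X X . . . . . . .
    . . . . . . . . . . .
    . . . . . . . . . . .
T1:
  2·area = 172
  edge (2, 6)→(18, 4): d=(16,-2) top-left  bias=+0
  edge (18, 4)→(8, 16): d=(-10,12) right/bottom  bias=-1
  edge (8, 16)→(2, 6): d=(-6,-10) top-left  bias=+0
    (5,2)@(11, 5): e=[2,74,96] → X
    (6,2)@(13, 5): e=[6,50,116] → X
    (7,2)@(15, 5): e=[10,26,136] → X
    (8,2)@(17, 5): e=[14,2,156] → X
    (9,2)@(19, 5): e=[18,-22,176] → .
    (1,3)@(3, 7): e=[18,150,4] → X
    (2,3)@(5, 7): e=[22,126,24] → X
    (3,3)@(7, 7): e=[26,102,44] → X
    (4,3)@(9, 7): e=[30,78,64] → X
    (8,3)@(17, 7): e=[46,-18,144] → .
    (1,4)@(3, 9): e=[50,130,-8] → .
    (2,4)@(5, 9): e=[54,106,12] → X
    (2,5)@(5, 11): e=[86,86,0] → X  [on edge]
  covered (22 px):
    . . . . . . . . . . .
    . . . . . . . . . . .
    . . . . . X X X X . .
    . X X X X X X X . . .
    . . X X X X X . . . .
    . . X X X X . . . . .
    . . . X X . . . . . .
    . . . . . . . . . . .
    . . . . . . . . . . .
    . . . . . . . . . . .
T2:
  2·area = 124
  edge (14, 2)→(16, 14): d=(2,12) right/bottom  bias=-1
  edge (16, 14)→(4, 4): d=(-12,-10) top-left  bias=+0
  edge (4, 4)→(14, 2): d=(10,-2) top-left  bias=+0
    (9,0)@(19, 1): e=[-62,186,0] → .  [on edge]
    (4,1)@(9, 3): e=[62,62,0] → X  [on edge]
    (5,1)@(11, 3): e=[38,82,4] → X
    (6,1)@(13, 3): e=[14,102,8] → X
    (7,1)@(15, 3): e=[-10,122,12] → .
    (3,2)@(7, 5): e=[90,18,16] → X
    (7,2)@(15, 5): e=[-6,98,32] → .
    (3,3)@(7, 7): e=[94,-6,36] → .
    (4,3)@(9, 7): e=[70,14,40] → X
    (7,3)@(15, 7): e=[-2,74,52] → .
    (4,4)@(9, 9): e=[74,-10,60] → .
    (5,4)@(11, 9): e=[50,10,64] → X
  covered (16 px):
    . . . . . . . . . . .
    . . . . X X X . . . .
    . . . X X X X . . . .
    . . . . X X X . . . .
    . . . . . X X X . . .
    . . . . . . X X . . .
    . . . . . . . X . . .
    . . . . . . . . . . .
    . . . . . . . . . . .
    . . . . . . . . . . .
T3:
  2·area = 70  (B↔C swapped to make it positive)
  edge (16, 18)→(9, 20): d=(-7,2) right/bottom  bias=-1
  edge (9, 20)→(2, 12): d=(-7,-8) top-left  bias=+0
  edge (2, 12)→(16, 18): d=(14,6) right/bottom  bias=-1
    (1,6)@(3, 13): e=[61,1,8] → X
    (2,6)@(5, 13): e=[57,17,-4] → .
    (1,7)@(3, 15): e=[47,-13,36] → .
    (2,7)@(5, 15): e=[43,3,24] → X
    (3,7)@(7, 15): e=[39,19,12] → X
    (4,7)@(9, 15): e=[35,35,0] → .  [on edge]
    (2,8)@(5, 17): e=[29,-11,52] → .
    (3,8)@(7, 17): e=[25,5,40] → X
    (4,8)@(9, 17): e=[21,21,28] → X
    (5,8)@(11, 17): e=[17,37,16] → X
    (6,8)@(13, 17): e=[13,53,4] → X
    (7,8)@(15, 17): e=[9,69,-8] → .
  covered (9 px):
    . . . . . . . . . . .
    . . . . . . . . . . .
    . . . . . . . . . . .
    . . . . . . . . . . .
    . . . . . . . . . . .
    . . . . . . . . . . .
    . X . . . . . . . . .
    . . X X . . . . . . .
    . . . X X X X . . . .
    . . . . X X . . . . .

Final: [34,44,46]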